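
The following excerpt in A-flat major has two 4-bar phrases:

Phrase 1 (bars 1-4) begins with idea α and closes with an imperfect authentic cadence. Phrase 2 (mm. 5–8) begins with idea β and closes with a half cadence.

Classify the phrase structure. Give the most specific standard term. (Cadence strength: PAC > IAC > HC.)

The second phrase closes with a half cadence, which is not stronger than the first phrase's imperfect authentic cadence; without a weak→strong cadential pair there is no antecedent–consequent relationship, so this is a phrase group rather than a period.

phrase group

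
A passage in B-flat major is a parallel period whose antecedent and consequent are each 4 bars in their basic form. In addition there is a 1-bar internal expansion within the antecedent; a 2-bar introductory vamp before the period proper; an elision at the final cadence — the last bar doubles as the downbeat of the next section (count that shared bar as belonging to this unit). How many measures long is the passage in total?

11 measures

Basic parallel period: 4 + 4 = 8 bars.
8 (basic form) + 1 (internal expansion) + 2 (introduction) = 11.
The elision shares a bar with the next section but does not change this unit's count.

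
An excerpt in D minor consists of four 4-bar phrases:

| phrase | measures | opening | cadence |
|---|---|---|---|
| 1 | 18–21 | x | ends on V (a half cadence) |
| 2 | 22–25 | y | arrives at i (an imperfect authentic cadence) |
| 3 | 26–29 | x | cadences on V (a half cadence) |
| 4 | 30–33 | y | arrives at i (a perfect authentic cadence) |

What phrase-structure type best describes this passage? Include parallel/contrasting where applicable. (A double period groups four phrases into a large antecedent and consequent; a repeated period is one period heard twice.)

parallel double period

Four phrases in two halves: the first half (bars 18-25) ends with an imperfect authentic cadence, the second (mm. 26–33) with a perfect authentic cadence — a large antecedent–consequent pair, i.e. a double period.
Phrase 3 begins with the same material as phrase 1, making it parallel.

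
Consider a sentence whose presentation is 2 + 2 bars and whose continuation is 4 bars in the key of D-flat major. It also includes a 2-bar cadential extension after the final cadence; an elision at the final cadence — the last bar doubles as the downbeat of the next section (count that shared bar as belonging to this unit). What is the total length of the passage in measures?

10 measures

Basic sentence: 2 + 2 + 4 = 8 bars.
8 (basic form) + 2 (cadential extension) = 10.
The elision shares a bar with the next section but does not change this unit's count.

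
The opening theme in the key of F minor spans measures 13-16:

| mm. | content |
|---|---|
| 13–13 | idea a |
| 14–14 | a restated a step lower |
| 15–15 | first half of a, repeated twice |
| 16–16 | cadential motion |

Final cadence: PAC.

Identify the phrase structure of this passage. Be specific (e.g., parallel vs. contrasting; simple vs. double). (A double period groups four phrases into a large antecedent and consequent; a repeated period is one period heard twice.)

Basic idea (measure 13) + its repetition (m. 14) form the presentation; fragmentation and cadence (mm. 15-16) form the continuation — the 4-bar whole is a sentence.

sentence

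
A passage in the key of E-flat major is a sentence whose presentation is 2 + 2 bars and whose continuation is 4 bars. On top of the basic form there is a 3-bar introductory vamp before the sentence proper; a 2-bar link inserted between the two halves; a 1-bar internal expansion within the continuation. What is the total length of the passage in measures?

14 measures

Basic sentence: 2 + 2 + 4 = 8 bars.
8 (basic form) + 3 (introduction) + 2 (link) + 1 (internal expansion) = 14.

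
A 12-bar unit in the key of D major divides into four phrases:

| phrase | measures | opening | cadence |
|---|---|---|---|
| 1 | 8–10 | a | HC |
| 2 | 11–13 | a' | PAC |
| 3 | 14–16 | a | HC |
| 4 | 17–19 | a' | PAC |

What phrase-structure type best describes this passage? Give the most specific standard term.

repeated period

The cadence pattern HC–PAC–HC–PAC is weak–strong twice, and phrases 3–4 restate phrases 1–2: a period heard twice, not a double period (which would end weakly at phrase 2).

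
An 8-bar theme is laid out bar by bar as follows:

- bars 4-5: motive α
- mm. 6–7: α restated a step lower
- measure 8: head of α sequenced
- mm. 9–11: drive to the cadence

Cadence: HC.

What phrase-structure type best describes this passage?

Basic idea (measures 4–5) + its repetition (mm. 6–7) form the presentation; fragmentation and cadence (mm. 8–11) form the continuation — the 8-bar whole is a sentence.

sentence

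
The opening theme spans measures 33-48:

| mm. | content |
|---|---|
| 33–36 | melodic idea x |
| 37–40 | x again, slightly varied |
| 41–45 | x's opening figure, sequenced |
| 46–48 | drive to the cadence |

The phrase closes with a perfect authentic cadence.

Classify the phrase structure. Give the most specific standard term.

Basic idea (mm. 33–36) + its repetition (mm. 37-40) form the presentation; fragmentation and cadence (mm. 41–48) form the continuation — the 16-bar whole is a sentence.

sentence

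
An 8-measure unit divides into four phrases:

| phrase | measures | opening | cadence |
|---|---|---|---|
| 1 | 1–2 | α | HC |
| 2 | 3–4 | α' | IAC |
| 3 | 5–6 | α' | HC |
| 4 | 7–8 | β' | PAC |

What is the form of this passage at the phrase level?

parallel double period

Four phrases in two halves: the first half (mm. 1-4) ends with an imperfect authentic cadence, the second (bars 5–8) with a perfect authentic cadence — a large antecedent–consequent pair, i.e. a double period.
Phrase 3 begins with the same material as phrase 1, making it parallel.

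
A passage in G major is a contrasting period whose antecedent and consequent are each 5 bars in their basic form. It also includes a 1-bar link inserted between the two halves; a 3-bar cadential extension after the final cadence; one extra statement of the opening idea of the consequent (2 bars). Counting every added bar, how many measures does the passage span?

16 measures

Basic contrasting period: 5 + 5 = 10 bars.
10 (basic form) + 1 (link) + 3 (cadential extension) + 2 (extra statement) = 16.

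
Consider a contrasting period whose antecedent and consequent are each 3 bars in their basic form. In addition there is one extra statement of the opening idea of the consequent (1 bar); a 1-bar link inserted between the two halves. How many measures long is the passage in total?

8 measures

Basic contrasting period: 3 + 3 = 6 bars.
6 (basic form) + 1 (extra statement) + 1 (link) = 8.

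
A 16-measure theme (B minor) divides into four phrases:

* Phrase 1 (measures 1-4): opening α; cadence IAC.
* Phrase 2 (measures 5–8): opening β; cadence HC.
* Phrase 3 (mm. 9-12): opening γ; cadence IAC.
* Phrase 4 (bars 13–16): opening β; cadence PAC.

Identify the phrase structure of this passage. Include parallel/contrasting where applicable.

Four phrases in two halves: the first half (mm. 1-8) ends with a half cadence, the second (mm. 9-16) with a perfect authentic cadence — a large antecedent–consequent pair, i.e. a double period.
Phrase 3 begins with different material from phrase 1, making it contrasting.

contrasting double period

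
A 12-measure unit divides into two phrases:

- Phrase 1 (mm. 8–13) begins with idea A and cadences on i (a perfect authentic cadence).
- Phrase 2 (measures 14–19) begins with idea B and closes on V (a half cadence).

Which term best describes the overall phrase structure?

The second phrase closes with a half cadence, which is not stronger than the first phrase's perfect authentic cadence; without a weak→strong cadential pair there is no antecedent–consequent relationship, so this is a phrase group rather than a period.

phrase group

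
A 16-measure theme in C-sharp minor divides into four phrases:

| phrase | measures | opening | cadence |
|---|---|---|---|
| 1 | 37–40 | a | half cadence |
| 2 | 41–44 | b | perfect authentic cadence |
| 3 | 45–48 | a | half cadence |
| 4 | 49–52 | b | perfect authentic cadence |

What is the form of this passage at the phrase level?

repeated period

The cadence pattern HC–PAC–HC–PAC is weak–strong twice, and phrases 3–4 restate phrases 1–2: a period heard twice, not a double period (which would end weakly at phrase 2).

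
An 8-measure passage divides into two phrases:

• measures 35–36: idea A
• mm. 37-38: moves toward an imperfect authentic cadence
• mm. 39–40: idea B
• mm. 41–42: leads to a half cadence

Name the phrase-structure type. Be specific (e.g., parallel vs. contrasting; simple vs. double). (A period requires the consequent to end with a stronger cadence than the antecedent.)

The second phrase closes with a half cadence, which is not stronger than the first phrase's imperfect authentic cadence; without a weak→strong cadential pair there is no antecedent–consequent relationship, so this is a phrase group rather than a period.

phrase group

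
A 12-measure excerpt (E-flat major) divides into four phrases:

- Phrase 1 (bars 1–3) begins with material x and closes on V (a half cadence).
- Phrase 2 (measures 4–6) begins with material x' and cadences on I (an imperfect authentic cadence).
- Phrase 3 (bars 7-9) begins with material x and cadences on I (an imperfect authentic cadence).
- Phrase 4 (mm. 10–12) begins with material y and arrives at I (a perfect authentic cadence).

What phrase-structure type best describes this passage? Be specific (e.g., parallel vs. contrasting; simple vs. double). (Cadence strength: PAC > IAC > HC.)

parallel double period

Four phrases in two halves: the first half (measures 1–6) ends with an imperfect authentic cadence, the second (mm. 7-12) with a perfect authentic cadence — a large antecedent–consequent pair, i.e. a double period.
Phrase 3 begins with the same material as phrase 1, making it parallel.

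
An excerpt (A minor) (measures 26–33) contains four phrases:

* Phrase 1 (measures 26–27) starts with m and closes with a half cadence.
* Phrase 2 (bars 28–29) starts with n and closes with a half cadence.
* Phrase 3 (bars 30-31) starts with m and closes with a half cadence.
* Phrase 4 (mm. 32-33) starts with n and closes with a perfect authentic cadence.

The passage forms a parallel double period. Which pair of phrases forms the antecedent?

In a double period the first pair of phrases (ending half cadence) is the large antecedent and the second pair (ending perfect authentic cadence) is the large consequent; the antecedent is phrases 1 and 2.

phrases 1 and 2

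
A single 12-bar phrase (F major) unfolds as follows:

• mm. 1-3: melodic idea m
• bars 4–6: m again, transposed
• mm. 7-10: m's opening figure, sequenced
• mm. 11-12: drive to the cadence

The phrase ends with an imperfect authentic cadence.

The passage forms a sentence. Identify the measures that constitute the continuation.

After the presentation (mm. 1–6), the continuation covers the fragmentation through the cadence: measures 7–12.

measures 7–12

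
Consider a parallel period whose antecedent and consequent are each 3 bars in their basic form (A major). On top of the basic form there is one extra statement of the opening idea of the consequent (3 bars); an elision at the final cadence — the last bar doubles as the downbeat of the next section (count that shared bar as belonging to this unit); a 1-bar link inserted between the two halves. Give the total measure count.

Basic parallel period: 3 + 3 = 6 bars.
6 (basic form) + 3 (extra statement) + 1 (link) = 10.
The elision shares a bar with the next section but does not change this unit's count.

10 measures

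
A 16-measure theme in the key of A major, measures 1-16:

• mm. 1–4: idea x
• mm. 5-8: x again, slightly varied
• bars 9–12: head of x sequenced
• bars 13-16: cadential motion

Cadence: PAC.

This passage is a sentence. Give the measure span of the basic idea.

measures 1–4

The presentation of a sentence is the basic idea (mm. 1–4) plus its repetition (mm. 5–8); the basic idea is therefore mm. 1–4.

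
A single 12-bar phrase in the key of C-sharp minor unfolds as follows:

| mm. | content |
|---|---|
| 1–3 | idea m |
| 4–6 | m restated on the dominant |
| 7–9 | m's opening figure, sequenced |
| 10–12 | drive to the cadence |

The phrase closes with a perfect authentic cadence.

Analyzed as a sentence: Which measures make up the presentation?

measures 1–6

The presentation of a sentence is the basic idea (mm. 1–3) plus its repetition (mm. 4–6); the presentation is therefore mm. 1–6.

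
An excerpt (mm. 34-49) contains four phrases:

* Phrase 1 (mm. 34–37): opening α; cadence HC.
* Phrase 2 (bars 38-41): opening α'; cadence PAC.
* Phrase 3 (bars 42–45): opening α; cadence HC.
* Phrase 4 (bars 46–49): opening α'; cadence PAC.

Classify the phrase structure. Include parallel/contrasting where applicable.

repeated period

The cadence pattern HC–PAC–HC–PAC is weak–strong twice, and phrases 3–4 restate phrases 1–2: a period heard twice, not a double period (which would end weakly at phrase 2).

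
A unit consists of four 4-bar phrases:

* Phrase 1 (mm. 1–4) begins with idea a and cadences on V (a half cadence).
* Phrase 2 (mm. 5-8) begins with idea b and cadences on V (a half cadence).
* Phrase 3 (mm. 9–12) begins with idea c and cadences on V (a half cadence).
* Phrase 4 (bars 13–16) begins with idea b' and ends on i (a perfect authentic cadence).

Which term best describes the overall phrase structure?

contrasting double period

Four phrases in two halves: the first half (mm. 1–8) ends with a half cadence, the second (bars 9–16) with a perfect authentic cadence — a large antecedent–consequent pair, i.e. a double period.
Phrase 3 begins with different material from phrase 1, making it contrasting.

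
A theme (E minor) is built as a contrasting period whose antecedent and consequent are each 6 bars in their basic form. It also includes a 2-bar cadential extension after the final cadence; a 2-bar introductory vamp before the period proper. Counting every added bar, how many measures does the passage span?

Basic contrasting period: 6 + 6 = 12 bars.
12 (basic form) + 2 (cadential extension) + 2 (introduction) = 16.

16 measures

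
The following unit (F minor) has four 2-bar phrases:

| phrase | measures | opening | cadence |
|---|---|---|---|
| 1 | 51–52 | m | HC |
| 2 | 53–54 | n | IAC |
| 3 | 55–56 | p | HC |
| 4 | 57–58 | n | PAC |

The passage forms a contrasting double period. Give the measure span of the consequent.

measures 55–58

In a double period the four phrases pair into a large antecedent (phrases 1–2, ending imperfect authentic cadence) and a large consequent (phrases 3–4, ending perfect authentic cadence). The consequent spans mm. 55–58.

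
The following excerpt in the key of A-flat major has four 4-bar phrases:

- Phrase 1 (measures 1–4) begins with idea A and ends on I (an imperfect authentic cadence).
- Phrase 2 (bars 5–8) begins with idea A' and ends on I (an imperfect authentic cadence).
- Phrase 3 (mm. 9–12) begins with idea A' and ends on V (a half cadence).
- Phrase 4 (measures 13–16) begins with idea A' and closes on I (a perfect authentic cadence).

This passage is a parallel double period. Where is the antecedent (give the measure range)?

In a double period the four phrases pair into a large antecedent (phrases 1–2, ending imperfect authentic cadence) and a large consequent (phrases 3–4, ending perfect authentic cadence). The antecedent spans bars 1-8.

measures 1–8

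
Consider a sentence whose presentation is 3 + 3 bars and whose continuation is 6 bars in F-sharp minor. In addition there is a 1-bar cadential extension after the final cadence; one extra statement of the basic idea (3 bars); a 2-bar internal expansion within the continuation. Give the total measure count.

Basic sentence: 3 + 3 + 6 = 12 bars.
12 (basic form) + 1 (cadential extension) + 3 (extra statement) + 2 (internal expansion) = 18.

18 measures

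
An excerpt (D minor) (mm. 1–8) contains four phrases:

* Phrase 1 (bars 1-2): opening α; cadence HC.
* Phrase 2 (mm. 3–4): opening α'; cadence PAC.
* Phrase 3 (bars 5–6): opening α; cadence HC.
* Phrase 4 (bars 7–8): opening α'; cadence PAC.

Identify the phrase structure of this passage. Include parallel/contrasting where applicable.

The cadence pattern HC–PAC–HC–PAC is weak–strong twice, and phrases 3–4 restate phrases 1–2: a period heard twice, not a double period (which would end weakly at phrase 2).

repeated period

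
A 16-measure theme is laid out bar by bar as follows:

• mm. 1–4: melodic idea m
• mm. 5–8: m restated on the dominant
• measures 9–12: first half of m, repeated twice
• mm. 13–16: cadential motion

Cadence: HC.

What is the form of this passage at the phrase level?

Basic idea (measures 1–4) + its repetition (mm. 5-8) form the presentation; fragmentation and cadence (measures 9–16) form the continuation — the 16-bar whole is a sentence.

sentence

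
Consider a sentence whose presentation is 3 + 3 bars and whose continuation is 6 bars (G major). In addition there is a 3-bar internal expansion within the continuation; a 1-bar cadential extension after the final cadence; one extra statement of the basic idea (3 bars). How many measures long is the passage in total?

Basic sentence: 3 + 3 + 6 = 12 bars.
12 (basic form) + 3 (internal expansion) + 1 (cadential extension) + 3 (extra statement) = 19.

19 measures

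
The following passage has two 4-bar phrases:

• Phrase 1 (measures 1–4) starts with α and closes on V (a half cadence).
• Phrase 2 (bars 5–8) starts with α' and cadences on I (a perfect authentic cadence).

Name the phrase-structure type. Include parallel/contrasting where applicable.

Phrase 1 ends with a half cadence (weaker) and phrase 2 with a perfect authentic cadence (stronger): antecedent + consequent = a period.
The two phrases open with the same material (α / α'), so the period is parallel.

parallel period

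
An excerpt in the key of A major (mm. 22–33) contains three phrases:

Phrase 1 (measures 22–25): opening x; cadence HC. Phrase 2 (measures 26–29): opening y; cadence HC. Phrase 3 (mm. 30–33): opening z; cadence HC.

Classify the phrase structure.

The final phrase closes with a half cadence, which is not stronger than the preceding half cadence; the 3 phrases lack an overall antecedent–consequent design and so form a phrase group.

phrase group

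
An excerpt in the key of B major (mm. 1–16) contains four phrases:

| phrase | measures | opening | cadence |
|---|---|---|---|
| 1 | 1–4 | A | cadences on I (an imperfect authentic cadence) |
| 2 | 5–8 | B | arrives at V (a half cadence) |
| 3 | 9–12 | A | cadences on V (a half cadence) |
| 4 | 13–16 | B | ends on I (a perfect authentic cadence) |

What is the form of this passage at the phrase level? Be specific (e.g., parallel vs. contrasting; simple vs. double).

parallel double period

Four phrases in two halves: the first half (bars 1–8) ends with a half cadence, the second (mm. 9–16) with a perfect authentic cadence — a large antecedent–consequent pair, i.e. a double period.
Phrase 3 begins with the same material as phrase 1, making it parallel.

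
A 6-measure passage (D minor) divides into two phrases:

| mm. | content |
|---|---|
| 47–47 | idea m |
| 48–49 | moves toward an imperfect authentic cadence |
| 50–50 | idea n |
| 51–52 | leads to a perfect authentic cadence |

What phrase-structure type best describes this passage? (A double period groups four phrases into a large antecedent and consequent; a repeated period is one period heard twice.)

Phrase 1 ends with an imperfect authentic cadence (weaker) and phrase 2 with a perfect authentic cadence (stronger): antecedent + consequent = a period.
The two phrases open with different material (m / n), so the period is contrasting.

contrasting period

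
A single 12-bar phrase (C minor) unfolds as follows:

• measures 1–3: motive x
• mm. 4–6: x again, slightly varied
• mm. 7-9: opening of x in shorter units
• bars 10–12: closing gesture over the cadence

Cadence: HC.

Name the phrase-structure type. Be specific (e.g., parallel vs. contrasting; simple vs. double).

Basic idea (mm. 1–3) + its repetition (bars 4–6) form the presentation; fragmentation and cadence (bars 7–12) form the continuation — the 12-bar whole is a sentence.

sentence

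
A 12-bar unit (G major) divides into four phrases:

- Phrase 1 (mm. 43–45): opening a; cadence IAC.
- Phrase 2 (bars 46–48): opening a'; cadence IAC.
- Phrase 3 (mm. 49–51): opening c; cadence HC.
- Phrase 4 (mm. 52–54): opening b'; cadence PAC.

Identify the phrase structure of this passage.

contrasting double period

Four phrases in two halves: the first half (bars 43–48) ends with an imperfect authentic cadence, the second (mm. 49–54) with a perfect authentic cadence — a large antecedent–consequent pair, i.e. a double period.
Phrase 3 begins with different material from phrase 1, making it contrasting.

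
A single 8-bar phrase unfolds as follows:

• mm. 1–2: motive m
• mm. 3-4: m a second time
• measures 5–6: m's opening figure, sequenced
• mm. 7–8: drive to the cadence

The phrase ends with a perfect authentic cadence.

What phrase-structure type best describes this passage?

Basic idea (bars 1-2) + its repetition (mm. 3-4) form the presentation; fragmentation and cadence (bars 5–8) form the continuation — the 8-bar whole is a sentence.

sentence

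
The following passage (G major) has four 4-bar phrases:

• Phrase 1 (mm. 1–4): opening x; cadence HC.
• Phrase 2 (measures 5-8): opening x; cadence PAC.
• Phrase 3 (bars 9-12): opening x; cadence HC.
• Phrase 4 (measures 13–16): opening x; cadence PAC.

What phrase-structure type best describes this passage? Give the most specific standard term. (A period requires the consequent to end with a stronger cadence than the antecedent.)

repeated period

The cadence pattern HC–PAC–HC–PAC is weak–strong twice, and phrases 3–4 restate phrases 1–2: a period heard twice, not a double period (which would end weakly at phrase 2).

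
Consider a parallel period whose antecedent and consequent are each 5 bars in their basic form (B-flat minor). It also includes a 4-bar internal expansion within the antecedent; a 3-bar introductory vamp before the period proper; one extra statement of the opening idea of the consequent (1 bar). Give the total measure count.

Basic parallel period: 5 + 5 = 10 bars.
10 (basic form) + 4 (internal expansion) + 3 (introduction) + 1 (extra statement) = 18.

18 measures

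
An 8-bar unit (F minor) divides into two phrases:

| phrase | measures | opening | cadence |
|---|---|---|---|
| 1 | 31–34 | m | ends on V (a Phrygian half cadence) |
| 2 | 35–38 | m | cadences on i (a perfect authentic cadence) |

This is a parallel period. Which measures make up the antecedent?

measures 31–34

The phrase ending with the weaker cadence (Phrygian half cadence) is the antecedent; the one ending more conclusively (perfect authentic cadence) is the consequent. The antecedent is measures 31–34.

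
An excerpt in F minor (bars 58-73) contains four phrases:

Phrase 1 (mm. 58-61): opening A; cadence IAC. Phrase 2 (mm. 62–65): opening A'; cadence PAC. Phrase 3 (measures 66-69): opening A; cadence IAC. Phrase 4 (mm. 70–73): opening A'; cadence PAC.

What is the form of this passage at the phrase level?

The cadence pattern IAC–PAC–IAC–PAC is weak–strong twice, and phrases 3–4 restate phrases 1–2: a period heard twice, not a double period (which would end weakly at phrase 2).

repeated period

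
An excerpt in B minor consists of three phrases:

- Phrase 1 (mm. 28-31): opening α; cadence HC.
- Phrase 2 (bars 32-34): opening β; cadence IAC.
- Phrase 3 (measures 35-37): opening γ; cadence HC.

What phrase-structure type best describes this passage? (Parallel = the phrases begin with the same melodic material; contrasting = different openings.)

The final phrase closes with a half cadence, which is not stronger than the preceding imperfect authentic cadence; the 3 phrases lack an overall antecedent–consequent design and so form a phrase group.

phrase group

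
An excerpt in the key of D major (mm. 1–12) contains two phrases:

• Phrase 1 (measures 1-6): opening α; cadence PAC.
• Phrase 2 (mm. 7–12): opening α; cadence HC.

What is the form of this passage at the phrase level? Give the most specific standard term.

phrase group

The second phrase closes with a half cadence, which is not stronger than the first phrase's perfect authentic cadence; without a weak→strong cadential pair there is no antecedent–consequent relationship, so this is a phrase group rather than a period.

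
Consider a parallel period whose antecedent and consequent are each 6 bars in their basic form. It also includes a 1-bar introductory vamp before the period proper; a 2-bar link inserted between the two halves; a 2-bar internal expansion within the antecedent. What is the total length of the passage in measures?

Basic parallel period: 6 + 6 = 12 bars.
12 (basic form) + 1 (introduction) + 2 (link) + 2 (internal expansion) = 17.

17 measures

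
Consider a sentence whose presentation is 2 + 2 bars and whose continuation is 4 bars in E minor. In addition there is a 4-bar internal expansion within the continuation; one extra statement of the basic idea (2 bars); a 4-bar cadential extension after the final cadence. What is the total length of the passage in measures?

Basic sentence: 2 + 2 + 4 = 8 bars.
8 (basic form) + 4 (internal expansion) + 2 (extra statement) + 4 (cadential extension) = 18.

18 measures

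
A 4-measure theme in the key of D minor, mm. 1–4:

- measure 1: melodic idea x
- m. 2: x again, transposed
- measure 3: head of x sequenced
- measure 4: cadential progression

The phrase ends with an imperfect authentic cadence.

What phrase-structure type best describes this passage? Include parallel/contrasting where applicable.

Basic idea (m. 1) + its repetition (bar 2) form the presentation; fragmentation and cadence (mm. 3–4) form the continuation — the 4-bar whole is a sentence.

sentence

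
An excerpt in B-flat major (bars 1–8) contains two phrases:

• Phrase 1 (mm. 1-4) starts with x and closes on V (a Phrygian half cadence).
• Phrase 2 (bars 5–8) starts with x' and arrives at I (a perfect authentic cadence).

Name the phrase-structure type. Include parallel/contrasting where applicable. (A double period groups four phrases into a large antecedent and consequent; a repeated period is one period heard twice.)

parallel period

Phrase 1 ends with a Phrygian half cadence (weaker) and phrase 2 with a perfect authentic cadence (stronger): antecedent + consequent = a period.
The two phrases open with the same material (x / x'), so the period is parallel.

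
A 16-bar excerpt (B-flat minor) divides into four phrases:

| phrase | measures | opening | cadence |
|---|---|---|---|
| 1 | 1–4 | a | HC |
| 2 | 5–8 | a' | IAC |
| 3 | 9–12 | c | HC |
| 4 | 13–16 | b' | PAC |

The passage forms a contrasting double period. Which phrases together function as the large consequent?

phrases 3 and 4

In a double period the first pair of phrases (ending imperfect authentic cadence) is the large antecedent and the second pair (ending perfect authentic cadence) is the large consequent; the consequent is phrases 3 and 4.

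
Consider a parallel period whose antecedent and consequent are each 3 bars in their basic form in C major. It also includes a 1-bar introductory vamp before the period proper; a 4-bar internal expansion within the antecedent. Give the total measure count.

11 measures

Basic parallel period: 3 + 3 = 6 bars.
6 (basic form) + 1 (introduction) + 4 (internal expansion) = 11.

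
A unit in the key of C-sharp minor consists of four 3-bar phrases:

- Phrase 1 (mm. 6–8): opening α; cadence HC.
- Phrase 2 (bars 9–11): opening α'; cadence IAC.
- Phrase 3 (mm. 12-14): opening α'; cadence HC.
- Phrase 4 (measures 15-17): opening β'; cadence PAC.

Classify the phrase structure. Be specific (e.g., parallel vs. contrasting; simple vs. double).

parallel double period

Four phrases in two halves: the first half (measures 6-11) ends with an imperfect authentic cadence, the second (bars 12–17) with a perfect authentic cadence — a large antecedent–consequent pair, i.e. a double period.
Phrase 3 begins with the same material as phrase 1, making it parallel.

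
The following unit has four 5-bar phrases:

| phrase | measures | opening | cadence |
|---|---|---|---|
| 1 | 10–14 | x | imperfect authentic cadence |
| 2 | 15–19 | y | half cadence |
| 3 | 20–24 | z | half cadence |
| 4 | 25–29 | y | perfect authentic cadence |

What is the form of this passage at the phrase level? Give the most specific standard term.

contrasting double period

Four phrases in two halves: the first half (mm. 10–19) ends with a half cadence, the second (mm. 20-29) with a perfect authentic cadence — a large antecedent–consequent pair, i.e. a double period.
Phrase 3 begins with different material from phrase 1, making it contrasting.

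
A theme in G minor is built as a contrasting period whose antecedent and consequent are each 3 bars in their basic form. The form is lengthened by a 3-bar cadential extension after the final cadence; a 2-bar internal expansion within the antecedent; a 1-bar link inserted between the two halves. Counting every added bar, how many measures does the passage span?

12 measures

Basic contrasting period: 3 + 3 = 6 bars.
6 (basic form) + 3 (cadential extension) + 2 (internal expansion) + 1 (link) = 12.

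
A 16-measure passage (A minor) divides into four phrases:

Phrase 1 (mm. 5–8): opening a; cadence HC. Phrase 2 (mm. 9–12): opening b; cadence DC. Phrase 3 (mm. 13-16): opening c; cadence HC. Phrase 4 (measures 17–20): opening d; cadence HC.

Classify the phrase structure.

phrase group

Phrase 4 ends with a half cadence, no stronger than phrase 2's deceptive cadence, so the four phrases do not form a double period; nor do phrases 3–4 duplicate 1–2, so it is not a repeated period. With no phrase reaching a conclusive cadence, the passage is a phrase group.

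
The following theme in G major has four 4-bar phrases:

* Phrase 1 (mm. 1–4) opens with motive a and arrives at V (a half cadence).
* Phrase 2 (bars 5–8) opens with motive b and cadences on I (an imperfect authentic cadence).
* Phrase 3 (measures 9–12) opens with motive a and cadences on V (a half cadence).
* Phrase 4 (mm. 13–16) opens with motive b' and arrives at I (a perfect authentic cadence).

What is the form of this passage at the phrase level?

Four phrases in two halves: the first half (bars 1–8) ends with an imperfect authentic cadence, the second (bars 9–16) with a perfect authentic cadence — a large antecedent–consequent pair, i.e. a double period.
Phrase 3 begins with the same material as phrase 1, making it parallel.

parallel double period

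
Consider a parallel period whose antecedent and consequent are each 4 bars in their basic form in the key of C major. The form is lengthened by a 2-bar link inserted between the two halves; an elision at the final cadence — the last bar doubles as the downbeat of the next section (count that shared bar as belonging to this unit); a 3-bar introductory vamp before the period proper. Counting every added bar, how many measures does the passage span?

Basic parallel period: 4 + 4 = 8 bars.
8 (basic form) + 2 (link) + 3 (introduction) = 13.
The elision shares a bar with the next section but does not change this unit's count.

13 measures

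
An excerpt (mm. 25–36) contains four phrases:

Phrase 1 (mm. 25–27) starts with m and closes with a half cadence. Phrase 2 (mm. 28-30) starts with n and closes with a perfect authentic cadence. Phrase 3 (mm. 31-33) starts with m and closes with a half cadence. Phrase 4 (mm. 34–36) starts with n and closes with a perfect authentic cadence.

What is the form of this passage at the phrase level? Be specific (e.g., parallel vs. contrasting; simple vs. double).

The cadence pattern HC–PAC–HC–PAC is weak–strong twice, and phrases 3–4 restate phrases 1–2: a period heard twice, not a double period (which would end weakly at phrase 2).

repeated period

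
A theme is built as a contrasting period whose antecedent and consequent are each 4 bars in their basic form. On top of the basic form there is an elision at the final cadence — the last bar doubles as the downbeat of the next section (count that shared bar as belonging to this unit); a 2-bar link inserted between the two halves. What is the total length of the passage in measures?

Basic contrasting period: 4 + 4 = 8 bars.
8 (basic form) + 2 (link) = 10.
The elision shares a bar with the next section but does not change this unit's count.

10 measures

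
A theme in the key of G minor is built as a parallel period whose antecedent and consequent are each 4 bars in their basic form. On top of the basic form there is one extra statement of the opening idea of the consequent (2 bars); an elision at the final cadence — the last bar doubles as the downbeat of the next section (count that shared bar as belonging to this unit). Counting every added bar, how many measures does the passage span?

Basic parallel period: 4 + 4 = 8 bars.
8 (basic form) + 2 (extra statement) = 10.
The elision shares a bar with the next section but does not change this unit's count.

10 measures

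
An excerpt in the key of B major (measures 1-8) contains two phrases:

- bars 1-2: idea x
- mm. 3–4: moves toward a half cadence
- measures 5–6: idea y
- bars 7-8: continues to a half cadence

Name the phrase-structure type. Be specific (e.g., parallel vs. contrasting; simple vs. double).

phrase group

The second phrase closes with a half cadence, which is not stronger than the first phrase's half cadence; without a weak→strong cadential pair there is no antecedent–consequent relationship, so this is a phrase group rather than a period.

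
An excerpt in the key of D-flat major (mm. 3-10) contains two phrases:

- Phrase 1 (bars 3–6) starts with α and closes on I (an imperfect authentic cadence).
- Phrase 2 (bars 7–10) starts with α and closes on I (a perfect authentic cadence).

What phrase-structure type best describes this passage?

parallel period

Phrase 1 ends with an imperfect authentic cadence (weaker) and phrase 2 with a perfect authentic cadence (stronger): antecedent + consequent = a period.
The two phrases open with the same material (α / α), so the period is parallel.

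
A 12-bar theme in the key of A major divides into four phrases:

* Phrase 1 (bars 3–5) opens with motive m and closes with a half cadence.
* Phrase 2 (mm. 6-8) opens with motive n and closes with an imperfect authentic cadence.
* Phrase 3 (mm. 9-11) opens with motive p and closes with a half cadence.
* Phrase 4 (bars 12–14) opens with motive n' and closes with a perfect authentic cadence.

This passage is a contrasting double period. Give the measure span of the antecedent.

In a double period the four phrases pair into a large antecedent (phrases 1–2, ending imperfect authentic cadence) and a large consequent (phrases 3–4, ending perfect authentic cadence). The antecedent spans mm. 3–8.

measures 3–8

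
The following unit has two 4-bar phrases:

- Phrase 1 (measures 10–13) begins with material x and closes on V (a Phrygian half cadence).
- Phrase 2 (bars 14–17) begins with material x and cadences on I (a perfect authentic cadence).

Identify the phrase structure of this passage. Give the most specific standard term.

Phrase 1 ends with a Phrygian half cadence (weaker) and phrase 2 with a perfect authentic cadence (stronger): antecedent + consequent = a period.
The two phrases open with the same material (x / x), so the period is parallel.

parallel period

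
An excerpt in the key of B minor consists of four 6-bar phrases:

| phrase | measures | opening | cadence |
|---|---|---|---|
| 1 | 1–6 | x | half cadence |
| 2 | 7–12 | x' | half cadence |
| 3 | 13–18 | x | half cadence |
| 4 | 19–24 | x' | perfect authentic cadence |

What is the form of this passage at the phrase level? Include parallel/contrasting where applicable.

Four phrases in two halves: the first half (mm. 1-12) ends with a half cadence, the second (mm. 13-24) with a perfect authentic cadence — a large antecedent–consequent pair, i.e. a double period.
Phrase 3 begins with the same material as phrase 1, making it parallel.

parallel double period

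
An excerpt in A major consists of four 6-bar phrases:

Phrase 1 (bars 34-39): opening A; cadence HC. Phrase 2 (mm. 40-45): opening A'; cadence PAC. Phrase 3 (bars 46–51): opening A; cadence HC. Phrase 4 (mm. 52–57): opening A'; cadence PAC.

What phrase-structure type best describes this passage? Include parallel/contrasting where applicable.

The cadence pattern HC–PAC–HC–PAC is weak–strong twice, and phrases 3–4 restate phrases 1–2: a period heard twice, not a double period (which would end weakly at phrase 2).

repeated period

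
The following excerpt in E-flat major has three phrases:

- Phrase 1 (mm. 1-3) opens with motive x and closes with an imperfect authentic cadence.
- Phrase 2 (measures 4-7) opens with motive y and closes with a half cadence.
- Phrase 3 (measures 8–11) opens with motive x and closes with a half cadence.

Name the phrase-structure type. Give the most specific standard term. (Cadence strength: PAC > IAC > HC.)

The final phrase closes with a half cadence, which is not stronger than the preceding half cadence; the 3 phrases lack an overall antecedent–consequent design and so form a phrase group.

phrase group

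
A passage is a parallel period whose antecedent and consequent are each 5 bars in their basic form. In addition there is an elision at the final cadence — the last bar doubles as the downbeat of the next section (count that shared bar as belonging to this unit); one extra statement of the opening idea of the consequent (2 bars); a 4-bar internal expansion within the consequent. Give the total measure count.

16 measures

Basic parallel period: 5 + 5 = 10 bars.
10 (basic form) + 2 (extra statement) + 4 (internal expansion) = 16.
The elision shares a bar with the next section but does not change this unit's count.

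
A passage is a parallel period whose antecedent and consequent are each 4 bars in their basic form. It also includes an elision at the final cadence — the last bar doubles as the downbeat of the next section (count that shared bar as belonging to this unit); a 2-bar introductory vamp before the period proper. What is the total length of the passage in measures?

10 measures

Basic parallel period: 4 + 4 = 8 bars.
8 (basic form) + 2 (introduction) = 10.
The elision shares a bar with the next section but does not change this unit's count.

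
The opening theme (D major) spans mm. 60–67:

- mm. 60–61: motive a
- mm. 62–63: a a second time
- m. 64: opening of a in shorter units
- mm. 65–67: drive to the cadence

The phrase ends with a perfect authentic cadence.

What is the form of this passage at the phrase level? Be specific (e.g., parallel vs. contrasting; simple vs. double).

Basic idea (measures 60–61) + its repetition (mm. 62–63) form the presentation; fragmentation and cadence (bars 64–67) form the continuation — the 8-bar whole is a sentence.

sentence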